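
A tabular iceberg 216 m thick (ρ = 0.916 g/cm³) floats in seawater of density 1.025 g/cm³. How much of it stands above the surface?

23 m

Floating equilibrium: submerged depth d = t ρ_obj/ρ_fluid = 216 m × 0.916/1.025 = 193 m.
Freeboard = t − d = 216 m − 193 m = 23 m.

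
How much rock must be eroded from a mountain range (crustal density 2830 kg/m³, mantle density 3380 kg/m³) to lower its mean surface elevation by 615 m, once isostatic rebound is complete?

Net drop Δ = e − u = e − e ρ_c/ρ_m = e (ρ_m − ρ_c)/ρ_m.
e = Δ ρ_m/(ρ_m − ρ_c) = 615 m × 3380/550 = 3780 m.

3780 m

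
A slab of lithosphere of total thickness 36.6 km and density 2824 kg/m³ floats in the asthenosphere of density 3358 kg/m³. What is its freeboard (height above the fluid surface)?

5.82 km

Floating equilibrium: submerged depth d = t ρ_obj/ρ_fluid = 36.6 km × 2824/3358 = 30.78 km.
Freeboard = t − d = 36.6 km − 30.78 km = 5.82 km.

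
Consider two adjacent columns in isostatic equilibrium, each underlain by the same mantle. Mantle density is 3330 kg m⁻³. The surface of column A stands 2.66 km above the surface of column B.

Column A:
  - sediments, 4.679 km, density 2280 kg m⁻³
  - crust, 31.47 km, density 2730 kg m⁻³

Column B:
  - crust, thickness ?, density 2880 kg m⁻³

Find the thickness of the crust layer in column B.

33.2 km

Take the compensation level at the base of the deeper column (depth z_c below the surface of column A) and equate Σ ρ_i t_i down to z_c; mantle fills any gap and the z_c terms cancel.
Column A: 4.679×2280 + 31.47×2730 + (z_c − 36.149)×3330
Column B: 2.66×0 + x×2880 + (z_c − 2.66 − 0 − x)×3330
The z_c×3330 term appears on both sides and cancels. Collect the known terms of each column as K = Σ(ρt)_known − 3330 × (depth of known layers): K_A = 96581.22 − 3330×36.149 = −23794.95; K_B = 0 − 3330×(2.66 + 0) = −8857.8.
Balance: K_A = K_B − x×(3330 − 2880), so x = (K_B − K_A)/(3330 − 2880) = 14937.1/450 = 33.2 km.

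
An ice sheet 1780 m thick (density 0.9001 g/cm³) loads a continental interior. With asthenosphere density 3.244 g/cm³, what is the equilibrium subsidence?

494 m

In Airy isostatic equilibrium: the ice load ρ_ice t is balanced by mantle displaced below, ρ_m s.
s = t ρ_ice / ρ_m = 1780 m × 0.9001/3.244 = 494 m.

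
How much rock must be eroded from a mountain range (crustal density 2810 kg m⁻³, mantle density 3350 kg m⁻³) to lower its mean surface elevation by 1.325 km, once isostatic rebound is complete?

Net drop Δ = e − u = e − e ρ_c/ρ_m = e (ρ_m − ρ_c)/ρ_m.
e = Δ ρ_m/(ρ_m − ρ_c) = 1.325 km × 3350/540 = 8.22 km.

8.22 km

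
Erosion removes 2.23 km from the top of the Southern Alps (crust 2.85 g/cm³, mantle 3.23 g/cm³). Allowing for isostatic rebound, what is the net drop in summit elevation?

Rebound u = e ρ_c/ρ_m = 2.23 km × 2.85/3.23 = 1.968 km.
Net surface drop = e − u = 2.23 km − 1.968 km = e (ρ_m − ρ_c)/ρ_m = 0.262 km.

0.262 km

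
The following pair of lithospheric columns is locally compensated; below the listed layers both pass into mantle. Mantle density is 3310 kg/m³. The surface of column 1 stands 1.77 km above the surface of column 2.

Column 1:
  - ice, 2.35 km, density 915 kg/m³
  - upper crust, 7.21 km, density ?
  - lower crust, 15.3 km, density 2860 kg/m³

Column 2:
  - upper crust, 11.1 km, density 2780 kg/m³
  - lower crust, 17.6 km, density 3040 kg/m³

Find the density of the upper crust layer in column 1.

Take the compensation level at the base of the deeper column (depth z_c below the surface of column 1) and equate Σ ρ_i t_i down to z_c; mantle fills any gap and the z_c terms cancel.
Column 1: 2.35×915 + 7.21×ρ + 15.3×2860 + (z_c − 24.86)×3310
Column 2: 1.77×0 + 11.1×2780 + 17.6×3040 + (z_c − 1.77 − 28.7)×3310
The z_c×3310 term appears on both sides and cancels. Collect the known terms of each column as K = Σ(ρt)_known − 3310 × (depth of known layers): K_1 = 45908.25 − 3310×24.86 = −36378.35; K_2 = 84362 − 3310×(1.77 + 28.7) = −16493.7.
Balance: K_1 + 7.21×ρ = K_2, so ρ = (K_2 − K_1)/7.21 = 19884.7/7.21 = 2760 kg/m³.

2760 kg/m³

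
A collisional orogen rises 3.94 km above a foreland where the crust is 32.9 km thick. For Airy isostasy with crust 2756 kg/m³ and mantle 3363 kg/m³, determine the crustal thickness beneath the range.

54.7 km

Root depth r = h ρ_c / (ρ_m − ρ_c) = 3.94 km × 2756 / 607 = 17.89 km.
Total thickness = T + h + r = 32.9 km + 3.94 km + 17.89 km = 54.7 km.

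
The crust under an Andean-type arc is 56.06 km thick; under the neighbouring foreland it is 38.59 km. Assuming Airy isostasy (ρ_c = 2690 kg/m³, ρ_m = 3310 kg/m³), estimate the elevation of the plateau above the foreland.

3.27 km

Excess crust Δ = 56.06 km − 38.59 km = 17.47 km, split between elevation h and root r with h + r = Δ.
Airy balance ρ_c h = (ρ_m − ρ_c) r gives r = h ρ_c/(ρ_m − ρ_c), so h (1 + ρ_c/(ρ_m − ρ_c)) = Δ, i.e. h = Δ (ρ_m − ρ_c)/ρ_m.
h = 17.47 km × 620/3310 = 3.27 km.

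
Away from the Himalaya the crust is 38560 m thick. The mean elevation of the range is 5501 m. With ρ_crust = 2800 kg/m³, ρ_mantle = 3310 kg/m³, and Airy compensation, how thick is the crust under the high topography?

74300 m

Root depth r = h ρ_c / (ρ_m − ρ_c) = 5501 m × 2800 / 510 = 30200 m.
Total thickness = T + h + r = 38560 m + 5501 m + 30200 m = 74300 m.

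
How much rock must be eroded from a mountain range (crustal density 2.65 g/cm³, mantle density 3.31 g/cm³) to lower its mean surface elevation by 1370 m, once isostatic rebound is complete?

Net drop Δ = e − u = e − e ρ_c/ρ_m = e (ρ_m − ρ_c)/ρ_m.
e = Δ ρ_m/(ρ_m − ρ_c) = 1370 m × 3.31/0.66 = 6870 m.

6870 m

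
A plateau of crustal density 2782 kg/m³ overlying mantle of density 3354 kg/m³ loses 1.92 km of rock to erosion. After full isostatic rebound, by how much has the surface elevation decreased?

Rebound u = e ρ_c/ρ_m = 1.92 km × 2782/3354 = 1.593 km.
Net surface drop = e − u = 1.92 km − 1.593 km = e (ρ_m − ρ_c)/ρ_m = 0.327 km.

0.327 km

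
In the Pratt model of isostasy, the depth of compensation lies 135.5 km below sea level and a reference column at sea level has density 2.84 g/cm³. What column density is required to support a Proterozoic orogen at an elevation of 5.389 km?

2.73 g/cm³

Pratt balance: ρ_ref D = ρ (D + h).
ρ = ρ_ref D/(D + h) = 2.84 × 135.5 km/(135.5 km + 5.389 km) = 2.73 g/cm³.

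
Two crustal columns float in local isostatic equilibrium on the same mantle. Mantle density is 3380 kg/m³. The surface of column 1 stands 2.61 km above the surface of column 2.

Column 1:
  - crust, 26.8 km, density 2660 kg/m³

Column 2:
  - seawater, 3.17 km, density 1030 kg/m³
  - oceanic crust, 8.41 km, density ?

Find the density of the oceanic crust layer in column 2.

3020 kg/m³

Take the compensation level at the base of the deeper column (depth z_c below the surface of column 1) and equate Σ ρ_i t_i down to z_c; mantle fills any gap and the z_c terms cancel.
Column 1: 26.8×2660 + (z_c − 26.8)×3380
Column 2: 2.61×0 + 3.17×1030 + 8.41×ρ + (z_c − 2.61 − 11.58)×3380
The z_c×3380 term appears on both sides and cancels. Collect the known terms of each column as K = Σ(ρt)_known − 3380 × (depth of known layers): K_1 = 71288 − 3380×26.8 = −19296; K_2 = 3265.1 − 3380×(2.61 + 11.58) = −44697.1.
Balance: K_1 = K_2 + 8.41×ρ, so ρ = (K_1 − K_2)/8.41 = 25401.1/8.41 = 3020 kg/m³.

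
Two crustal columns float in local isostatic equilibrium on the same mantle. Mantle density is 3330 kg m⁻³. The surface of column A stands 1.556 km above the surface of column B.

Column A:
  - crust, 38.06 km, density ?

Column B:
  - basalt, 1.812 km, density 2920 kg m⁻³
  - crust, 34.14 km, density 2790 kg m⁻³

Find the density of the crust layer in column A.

2690 kg m⁻³

Take the compensation level at the base of the deeper column (depth z_c below the surface of column A) and equate Σ ρ_i t_i down to z_c; mantle fills any gap and the z_c terms cancel.
Column A: 38.06×ρ + (z_c − 38.06)×3330
Column B: 1.556×0 + 1.812×2920 + 34.14×2790 + (z_c − 1.556 − 35.952)×3330
The z_c×3330 term appears on both sides and cancels. Collect the known terms of each column as K = Σ(ρt)_known − 3330 × (depth of known layers): K_A = 0 − 3330×38.06 = −126739.8; K_B = 100541.64 − 3330×(1.556 + 35.952) = −24360.
Balance: K_A + 38.06×ρ = K_B, so ρ = (K_B − K_A)/38.06 = 102380/38.06 = 2690 kg m⁻³.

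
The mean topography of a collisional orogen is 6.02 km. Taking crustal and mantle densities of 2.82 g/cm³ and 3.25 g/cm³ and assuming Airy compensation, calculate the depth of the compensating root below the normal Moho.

39.5 km

Balancing pressure at the compensation depth: the weight of the topography is balanced by the buoyancy of the root, ρ_c h = (ρ_m − ρ_c) r.
r = h · ρ_c / (ρ_m − ρ_c) = 6.02 km × 2.82 / (3.25 − 2.82) = 39.5 km.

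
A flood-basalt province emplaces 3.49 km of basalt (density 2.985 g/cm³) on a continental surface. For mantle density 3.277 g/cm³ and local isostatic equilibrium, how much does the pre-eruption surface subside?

3.18 km

Subaerial loading: s = t ρ_load / ρ_m.
s = 3.49 km × 2.985/3.277 = 3.18 km.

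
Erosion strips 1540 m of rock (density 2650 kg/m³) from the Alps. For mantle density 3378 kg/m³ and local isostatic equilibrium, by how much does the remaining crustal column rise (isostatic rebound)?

Unloading: uplift u = e ρ_c/ρ_m = 1540 m × 2650/3378 = 1210 m.

1210 m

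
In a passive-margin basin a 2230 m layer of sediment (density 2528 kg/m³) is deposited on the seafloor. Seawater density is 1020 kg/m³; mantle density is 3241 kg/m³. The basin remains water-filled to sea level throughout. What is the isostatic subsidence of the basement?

1510 m

Submarine loading: the sediment displaces seawater, and the subsidence is in turn flooded, so s (ρ_m − ρ_w) = t (ρ_sed − ρ_w).
s = 2230 m × (2528 − 1020) / (3241 − 1020) = 1510 m.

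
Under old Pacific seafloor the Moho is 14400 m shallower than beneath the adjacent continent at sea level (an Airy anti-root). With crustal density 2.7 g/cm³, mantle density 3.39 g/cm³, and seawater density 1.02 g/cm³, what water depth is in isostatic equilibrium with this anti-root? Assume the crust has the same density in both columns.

Replacing a thickness d of crust by seawater at the top must be balanced by replacing crust with mantle at the base: d (ρ_c − ρ_w) = a (ρ_m − ρ_c).
d = a (ρ_m − ρ_c)/(ρ_c − ρ_w) = 14400 m × 0.69/1.68 = 5910 m.

5910 m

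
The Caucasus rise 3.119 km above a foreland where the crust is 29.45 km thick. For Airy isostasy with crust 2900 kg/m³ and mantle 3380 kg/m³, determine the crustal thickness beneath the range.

Root depth r = h ρ_c / (ρ_m − ρ_c) = 3.119 km × 2900 / 480 = 18.84 km.
Total thickness = T + h + r = 29.45 km + 3.119 km + 18.84 km = 51.4 km.

51.4 km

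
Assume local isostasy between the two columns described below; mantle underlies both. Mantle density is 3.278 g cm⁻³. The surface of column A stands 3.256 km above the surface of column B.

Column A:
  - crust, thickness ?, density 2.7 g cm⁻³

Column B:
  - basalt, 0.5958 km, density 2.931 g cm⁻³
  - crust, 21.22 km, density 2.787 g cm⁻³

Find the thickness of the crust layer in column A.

Take the compensation level at the base of the deeper column (depth z_c below the surface of column A) and equate Σ ρ_i t_i down to z_c; mantle fills any gap and the z_c terms cancel.
Column A: x×2.7 + (z_c − 0 − x)×3.278
Column B: 3.256×0 + 0.5958×2.931 + 21.22×2.787 + (z_c − 3.256 − 21.8158)×3.278
The z_c×3.278 term appears on both sides and cancels. Collect the known terms of each column as K = Σ(ρt)_known − 3.278 × (depth of known layers): K_A = 0 − 3.278×0 = 0; K_B = 60.8864298 − 3.278×(3.256 + 21.8158) = −21.2989306.
Balance: K_A − x×(3.278 − 2.7) = K_B, so x = (K_A − K_B)/(3.278 − 2.7) = 21.2989/0.578 = 36.8 km.

36.8 km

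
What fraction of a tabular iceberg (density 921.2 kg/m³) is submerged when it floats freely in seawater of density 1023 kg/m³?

Submerged fraction = ρ_obj/ρ_fluid = 921.2/1023 = 90%.

90%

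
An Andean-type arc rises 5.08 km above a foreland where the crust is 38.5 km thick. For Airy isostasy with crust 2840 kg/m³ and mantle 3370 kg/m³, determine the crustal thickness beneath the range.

Root depth r = h ρ_c / (ρ_m − ρ_c) = 5.08 km × 2840 / 530 = 27.22 km.
Total thickness = T + h + r = 38.5 km + 5.08 km + 27.22 km = 70.8 km.

70.8 km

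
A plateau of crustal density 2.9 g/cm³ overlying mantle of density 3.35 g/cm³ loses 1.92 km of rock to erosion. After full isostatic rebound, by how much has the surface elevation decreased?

Rebound u = e ρ_c/ρ_m = 1.92 km × 2.9/3.35 = 1.662 km.
Net surface drop = e − u = 1.92 km − 1.662 km = e (ρ_m − ρ_c)/ρ_m = 0.258 km.

0.258 km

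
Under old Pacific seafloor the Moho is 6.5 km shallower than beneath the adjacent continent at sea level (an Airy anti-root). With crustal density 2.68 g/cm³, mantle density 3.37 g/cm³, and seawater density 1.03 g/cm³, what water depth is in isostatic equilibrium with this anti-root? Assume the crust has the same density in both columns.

Replacing a thickness d of crust by seawater at the top must be balanced by replacing crust with mantle at the base: d (ρ_c − ρ_w) = a (ρ_m − ρ_c).
d = a (ρ_m − ρ_c)/(ρ_c − ρ_w) = 6.5 km × 0.69/1.65 = 2.72 km.

2.72 km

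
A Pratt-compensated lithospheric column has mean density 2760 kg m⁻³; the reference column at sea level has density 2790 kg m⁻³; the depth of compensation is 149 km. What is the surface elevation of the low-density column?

1.62 km

ρ_ref D = ρ (D + h) → h = D (ρ_ref − ρ)/ρ.
h = 149 km × (2790 − 2760)/2760 = 1.62 km.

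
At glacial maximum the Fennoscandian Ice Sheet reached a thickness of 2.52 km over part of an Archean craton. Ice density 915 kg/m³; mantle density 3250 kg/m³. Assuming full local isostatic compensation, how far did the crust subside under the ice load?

Equating mass per unit area of the two columns: the ice load ρ_ice t is balanced by mantle displaced below, ρ_m s.
s = t ρ_ice / ρ_m = 2.52 km × 915/3250 = 0.709 km.

0.709 km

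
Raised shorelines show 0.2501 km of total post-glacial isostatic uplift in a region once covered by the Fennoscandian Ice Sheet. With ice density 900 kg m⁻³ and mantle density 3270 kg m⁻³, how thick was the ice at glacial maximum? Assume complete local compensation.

0.909 km

u = t ρ_ice/ρ_m → t = u ρ_m/ρ_ice = 0.2501 km × 3270/900 = 0.909 km.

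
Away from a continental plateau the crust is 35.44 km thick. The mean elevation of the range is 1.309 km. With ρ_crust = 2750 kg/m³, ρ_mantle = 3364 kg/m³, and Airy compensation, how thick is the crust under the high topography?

42.6 km

Root depth r = h ρ_c / (ρ_m − ρ_c) = 1.309 km × 2750 / 614 = 5.863 km.
Total thickness = T + h + r = 35.44 km + 1.309 km + 5.863 km = 42.6 km.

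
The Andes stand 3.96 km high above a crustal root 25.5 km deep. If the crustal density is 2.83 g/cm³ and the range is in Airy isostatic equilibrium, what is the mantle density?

3.27 g/cm³

Airy balance: ρ_c h = (ρ_m − ρ_c) r → ρ_m = ρ_c (1 + h/r).
ρ_m = 2.83 × (1 + 3.96 km/25.5 km) = 3.27 g/cm³.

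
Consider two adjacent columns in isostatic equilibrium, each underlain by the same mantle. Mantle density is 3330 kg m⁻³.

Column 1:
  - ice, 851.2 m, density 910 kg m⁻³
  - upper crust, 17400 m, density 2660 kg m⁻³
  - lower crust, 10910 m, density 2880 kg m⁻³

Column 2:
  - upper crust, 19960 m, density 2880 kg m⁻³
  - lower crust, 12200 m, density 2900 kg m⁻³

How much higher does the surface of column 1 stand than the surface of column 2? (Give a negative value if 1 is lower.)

For any compensation level in the mantle, the mantle terms cancel and isostasy reduces to e = (Σt_1 − Σt_2) − (Σ(ρt)_1 − Σ(ρt)_2) / ρ_m.
Σt_1 = 29161.2 m; Σt_2 = 32160 m; Σ(ρt)_1 = 78479392; Σ(ρt)_2 = 92864800 (in m·kg m⁻³).
e = (29161.2 − 32160) − (78479392 − 92864800) / 3330 = 1320 m.

1320 m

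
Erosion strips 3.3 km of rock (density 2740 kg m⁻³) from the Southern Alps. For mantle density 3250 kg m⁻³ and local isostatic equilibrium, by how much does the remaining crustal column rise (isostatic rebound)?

2.78 km

Unloading: uplift u = e ρ_c/ρ_m = 3.3 km × 2740/3250 = 2.78 km.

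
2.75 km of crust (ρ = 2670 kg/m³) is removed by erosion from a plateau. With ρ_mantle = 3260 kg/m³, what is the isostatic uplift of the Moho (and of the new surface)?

Unloading: uplift u = e ρ_c/ρ_m = 2.75 km × 2670/3260 = 2.25 km.

2.25 km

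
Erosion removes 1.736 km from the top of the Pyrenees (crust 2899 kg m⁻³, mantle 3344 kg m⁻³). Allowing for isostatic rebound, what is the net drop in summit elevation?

Rebound u = e ρ_c/ρ_m = 1.736 km × 2899/3344 = 1.505 km.
Net surface drop = e − u = 1.736 km − 1.505 km = e (ρ_m − ρ_c)/ρ_m = 0.231 km.

0.231 km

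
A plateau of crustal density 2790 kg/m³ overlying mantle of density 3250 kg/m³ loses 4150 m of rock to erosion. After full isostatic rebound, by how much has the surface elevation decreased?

587 m

Rebound u = e ρ_c/ρ_m = 4150 m × 2790/3250 = 3563 m.
Net surface drop = e − u = 4150 m − 3563 m = e (ρ_m − ρ_c)/ρ_m = 587 m.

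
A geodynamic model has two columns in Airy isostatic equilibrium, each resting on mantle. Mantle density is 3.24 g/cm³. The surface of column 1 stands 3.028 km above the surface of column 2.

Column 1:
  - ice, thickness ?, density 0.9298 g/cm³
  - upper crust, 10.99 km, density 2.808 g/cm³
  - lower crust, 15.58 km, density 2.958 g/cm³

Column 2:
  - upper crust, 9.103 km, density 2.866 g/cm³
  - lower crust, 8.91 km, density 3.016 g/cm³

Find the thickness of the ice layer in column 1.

Take the compensation level at the base of the deeper column (depth z_c below the surface of column 1) and equate Σ ρ_i t_i down to z_c; mantle fills any gap and the z_c terms cancel.
Column 1: x×0.9298 + 10.99×2.808 + 15.58×2.958 + (z_c − 26.57 − x)×3.24
Column 2: 3.028×0 + 9.103×2.866 + 8.91×3.016 + (z_c − 3.028 − 18.013)×3.24
The z_c×3.24 term appears on both sides and cancels. Collect the known terms of each column as K = Σ(ρt)_known − 3.24 × (depth of known layers): K_1 = 76.94556 − 3.24×26.57 = −9.14124; K_2 = 52.961758 − 3.24×(3.028 + 18.013) = −15.211082.
Balance: K_1 − x×(3.24 − 0.9298) = K_2, so x = (K_1 − K_2)/(3.24 − 0.9298) = 6.06984/2.3102 = 2.63 km.

2.63 km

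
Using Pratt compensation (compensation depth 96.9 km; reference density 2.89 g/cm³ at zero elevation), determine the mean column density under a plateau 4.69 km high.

2.76 g/cm³

Pratt balance: ρ_ref D = ρ (D + h).
ρ = ρ_ref D/(D + h) = 2.89 × 96.9 km/(96.9 km + 4.69 km) = 2.76 g/cm³.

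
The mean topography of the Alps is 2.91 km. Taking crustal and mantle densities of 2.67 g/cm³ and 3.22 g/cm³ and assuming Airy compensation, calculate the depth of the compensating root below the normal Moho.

14.1 km

For local isostatic compensation: the weight of the topography is balanced by the buoyancy of the root, ρ_c h = (ρ_m − ρ_c) r.
r = h · ρ_c / (ρ_m − ρ_c) = 2.91 km × 2.67 / (3.22 − 2.67) = 14.1 km.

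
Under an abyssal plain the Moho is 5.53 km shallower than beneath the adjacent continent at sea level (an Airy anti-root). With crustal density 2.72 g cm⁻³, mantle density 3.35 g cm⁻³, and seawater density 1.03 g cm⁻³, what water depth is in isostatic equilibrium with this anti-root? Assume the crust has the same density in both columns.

2.06 km

Replacing a thickness d of crust by seawater at the top must be balanced by replacing crust with mantle at the base: d (ρ_c − ρ_w) = a (ρ_m − ρ_c).
d = a (ρ_m − ρ_c)/(ρ_c − ρ_w) = 5.53 km × 0.63/1.69 = 2.06 km.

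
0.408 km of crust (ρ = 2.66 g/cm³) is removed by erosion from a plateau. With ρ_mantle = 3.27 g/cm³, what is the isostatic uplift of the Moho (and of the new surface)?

Unloading: uplift u = e ρ_c/ρ_m = 0.408 km × 2.66/3.27 = 0.332 km.

0.332 km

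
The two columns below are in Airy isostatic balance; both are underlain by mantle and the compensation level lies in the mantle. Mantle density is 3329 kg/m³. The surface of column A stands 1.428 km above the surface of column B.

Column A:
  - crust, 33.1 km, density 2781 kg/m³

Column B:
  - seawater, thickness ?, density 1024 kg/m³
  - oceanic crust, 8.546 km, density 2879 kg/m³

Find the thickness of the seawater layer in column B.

4.14 km

Take the compensation level at the base of the deeper column (depth z_c below the surface of column A) and equate Σ ρ_i t_i down to z_c; mantle fills any gap and the z_c terms cancel.
Column A: 33.1×2781 + (z_c − 33.1)×3329
Column B: 1.428×0 + x×1024 + 8.546×2879 + (z_c − 1.428 − 8.546 − x)×3329
The z_c×3329 term appears on both sides and cancels. Collect the known terms of each column as K = Σ(ρt)_known − 3329 × (depth of known layers): K_A = 92051.1 − 3329×33.1 = −18138.8; K_B = 24603.934 − 3329×(1.428 + 8.546) = −8599.512.
Balance: K_A = K_B − x×(3329 − 1024), so x = (K_B − K_A)/(3329 − 1024) = 9539.29/2305 = 4.14 km.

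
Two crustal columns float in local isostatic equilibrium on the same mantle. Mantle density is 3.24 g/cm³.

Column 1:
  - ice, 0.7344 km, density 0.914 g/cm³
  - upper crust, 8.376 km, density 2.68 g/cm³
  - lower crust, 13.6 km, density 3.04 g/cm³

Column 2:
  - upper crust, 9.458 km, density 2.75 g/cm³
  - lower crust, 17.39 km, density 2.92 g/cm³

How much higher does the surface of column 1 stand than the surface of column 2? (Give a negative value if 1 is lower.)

For any compensation level in the mantle, the mantle terms cancel and isostasy reduces to e = (Σt_1 − Σt_2) − (Σ(ρt)_1 − Σ(ρt)_2) / ρ_m.
Σt_1 = 22.7104 km; Σt_2 = 26.848 km; Σ(ρt)_1 = 64.4629216; Σ(ρt)_2 = 76.7883 (in km·g/cm³).
e = (22.7104 − 26.848) − (64.4629216 − 76.7883) / 3.24 = −0.333 km.

−0.333 km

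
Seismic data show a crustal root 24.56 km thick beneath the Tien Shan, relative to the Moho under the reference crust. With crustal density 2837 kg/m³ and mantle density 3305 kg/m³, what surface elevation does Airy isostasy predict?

4.05 km

For local isostatic compensation: ρ_c h = (ρ_m − ρ_c) r.
h = r (ρ_m − ρ_c) / ρ_c = 24.56 km × (3305 − 2837) / 2837 = 4.05 km.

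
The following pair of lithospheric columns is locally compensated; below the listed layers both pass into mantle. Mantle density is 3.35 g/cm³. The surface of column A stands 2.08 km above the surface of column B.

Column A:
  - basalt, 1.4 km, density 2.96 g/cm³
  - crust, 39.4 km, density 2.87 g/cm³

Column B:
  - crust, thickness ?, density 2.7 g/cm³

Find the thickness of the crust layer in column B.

19.2 km

Take the compensation level at the base of the deeper column (depth z_c below the surface of column A) and equate Σ ρ_i t_i down to z_c; mantle fills any gap and the z_c terms cancel.
Column A: 1.4×2.96 + 39.4×2.87 + (z_c − 40.8)×3.35
Column B: 2.08×0 + x×2.7 + (z_c − 2.08 − 0 − x)×3.35
The z_c×3.35 term appears on both sides and cancels. Collect the known terms of each column as K = Σ(ρt)_known − 3.35 × (depth of known layers): K_A = 117.222 − 3.35×40.8 = −19.458; K_B = 0 − 3.35×(2.08 + 0) = −6.968.
Balance: K_A = K_B − x×(3.35 − 2.7), so x = (K_B − K_A)/(3.35 − 2.7) = 12.49/0.65 = 19.2 km.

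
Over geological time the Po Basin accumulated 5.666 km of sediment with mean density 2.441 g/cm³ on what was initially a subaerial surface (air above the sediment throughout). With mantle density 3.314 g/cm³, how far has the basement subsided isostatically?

Subaerial load: s = t ρ_sed / ρ_m = 5.666 km × 2.441/3.314 = 4.17 km.

4.17 km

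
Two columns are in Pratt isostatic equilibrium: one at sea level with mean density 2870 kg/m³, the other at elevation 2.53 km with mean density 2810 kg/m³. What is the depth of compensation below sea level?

ρ_ref D = ρ (D + h) → D (ρ_ref − ρ) = ρ h.
D = ρ h/(ρ_ref − ρ) = 2810 × 2.53 km/(2870 − 2810) = 118 km.

118 km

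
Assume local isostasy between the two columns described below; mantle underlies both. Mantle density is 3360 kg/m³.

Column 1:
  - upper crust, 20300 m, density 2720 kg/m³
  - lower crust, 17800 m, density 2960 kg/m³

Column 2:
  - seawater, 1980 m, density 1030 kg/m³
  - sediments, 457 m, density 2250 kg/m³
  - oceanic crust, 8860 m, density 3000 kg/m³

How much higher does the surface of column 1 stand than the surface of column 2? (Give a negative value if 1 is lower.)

3510 m

For any compensation level in the mantle, the mantle terms cancel and isostasy reduces to e = (Σt_1 − Σt_2) − (Σ(ρt)_1 − Σ(ρt)_2) / ρ_m.
Σt_1 = 38100 m; Σt_2 = 11297 m; Σ(ρt)_1 = 107904000; Σ(ρt)_2 = 29647650 (in m·kg/m³).
e = (38100 − 11297) − (107904000 − 29647650) / 3360 = 3510 m.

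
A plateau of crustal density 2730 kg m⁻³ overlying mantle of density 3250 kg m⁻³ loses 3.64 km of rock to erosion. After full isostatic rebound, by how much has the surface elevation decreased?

0.582 km

Rebound u = e ρ_c/ρ_m = 3.64 km × 2730/3250 = 3.058 km.
Net surface drop = e − u = 3.64 km − 3.058 km = e (ρ_m − ρ_c)/ρ_m = 0.582 km.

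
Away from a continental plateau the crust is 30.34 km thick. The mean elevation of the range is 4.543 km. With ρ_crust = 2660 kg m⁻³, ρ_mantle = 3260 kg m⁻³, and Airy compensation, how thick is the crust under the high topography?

Root depth r = h ρ_c / (ρ_m − ρ_c) = 4.543 km × 2660 / 600 = 20.14 km.
Total thickness = T + h + r = 30.34 km + 4.543 km + 20.14 km = 55 km.

55 km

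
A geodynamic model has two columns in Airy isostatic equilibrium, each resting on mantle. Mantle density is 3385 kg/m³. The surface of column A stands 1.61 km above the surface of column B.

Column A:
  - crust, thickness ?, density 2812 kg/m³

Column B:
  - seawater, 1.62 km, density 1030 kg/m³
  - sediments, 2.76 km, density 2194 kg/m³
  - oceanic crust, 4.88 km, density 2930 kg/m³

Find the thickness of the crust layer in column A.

25.8 km

Take the compensation level at the base of the deeper column (depth z_c below the surface of column A) and equate Σ ρ_i t_i down to z_c; mantle fills any gap and the z_c terms cancel.
Column A: x×2812 + (z_c − 0 − x)×3385
Column B: 1.61×0 + 1.62×1030 + 2.76×2194 + 4.88×2930 + (z_c − 1.61 − 9.26)×3385
The z_c×3385 term appears on both sides and cancels. Collect the known terms of each column as K = Σ(ρt)_known − 3385 × (depth of known layers): K_A = 0 − 3385×0 = 0; K_B = 22022.44 − 3385×(1.61 + 9.26) = −14772.51.
Balance: K_A − x×(3385 − 2812) = K_B, so x = (K_A − K_B)/(3385 − 2812) = 14772.5/573 = 25.8 km.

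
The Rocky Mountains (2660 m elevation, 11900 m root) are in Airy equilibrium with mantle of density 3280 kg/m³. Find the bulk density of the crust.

ρ_c h = (ρ_m − ρ_c) r → ρ_c (h + r) = ρ_m r → ρ_c = ρ_m r / (h + r).
ρ_c = 3280 × 11900 m / (2660 m + 11900 m) = 2680 kg/m³.

2680 kg/m³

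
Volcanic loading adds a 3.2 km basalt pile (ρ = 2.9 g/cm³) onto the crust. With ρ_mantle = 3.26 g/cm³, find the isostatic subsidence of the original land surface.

2.85 km

Subaerial loading: s = t ρ_load / ρ_m.
s = 3.2 km × 2.9/3.26 = 2.85 km.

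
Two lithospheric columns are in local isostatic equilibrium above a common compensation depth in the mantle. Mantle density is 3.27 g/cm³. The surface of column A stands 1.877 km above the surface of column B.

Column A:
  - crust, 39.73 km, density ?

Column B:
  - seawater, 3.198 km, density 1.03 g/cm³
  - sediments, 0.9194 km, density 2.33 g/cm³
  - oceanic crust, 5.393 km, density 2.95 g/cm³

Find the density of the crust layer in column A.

2.87 g/cm³

Take the compensation level at the base of the deeper column (depth z_c below the surface of column A) and equate Σ ρ_i t_i down to z_c; mantle fills any gap and the z_c terms cancel.
Column A: 39.73×ρ + (z_c − 39.73)×3.27
Column B: 1.877×0 + 3.198×1.03 + 0.9194×2.33 + 5.393×2.95 + (z_c − 1.877 − 9.5104)×3.27
The z_c×3.27 term appears on both sides and cancels. Collect the known terms of each column as K = Σ(ρt)_known − 3.27 × (depth of known layers): K_A = 0 − 3.27×39.73 = −129.9171; K_B = 21.345492 − 3.27×(1.877 + 9.5104) = −15.891306.
Balance: K_A + 39.73×ρ = K_B, so ρ = (K_B − K_A)/39.73 = 114.026/39.73 = 2.87 g/cm³.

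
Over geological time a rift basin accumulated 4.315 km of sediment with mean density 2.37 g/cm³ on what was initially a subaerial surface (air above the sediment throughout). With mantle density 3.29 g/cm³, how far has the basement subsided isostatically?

Subaerial load: s = t ρ_sed / ρ_m = 4.315 km × 2.37/3.29 = 3.11 km.

3.11 km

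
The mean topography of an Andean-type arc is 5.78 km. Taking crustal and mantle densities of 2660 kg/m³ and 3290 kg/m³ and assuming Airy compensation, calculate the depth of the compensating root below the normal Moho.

24.4 km

For local isostatic compensation: the weight of the topography is balanced by the buoyancy of the root, ρ_c h = (ρ_m − ρ_c) r.
r = h · ρ_c / (ρ_m − ρ_c) = 5.78 km × 2660 / (3290 − 2660) = 24.4 km.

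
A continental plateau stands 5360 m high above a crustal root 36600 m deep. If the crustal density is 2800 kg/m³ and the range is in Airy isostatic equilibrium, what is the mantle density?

3210 kg/m³

Airy balance: ρ_c h = (ρ_m − ρ_c) r → ρ_m = ρ_c (1 + h/r).
ρ_m = 2800 × (1 + 5360 m/36600 m) = 3210 kg/m³.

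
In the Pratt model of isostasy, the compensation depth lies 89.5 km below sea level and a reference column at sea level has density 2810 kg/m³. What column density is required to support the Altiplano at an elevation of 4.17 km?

2680 kg/m³

Pratt balance: ρ_ref D = ρ (D + h).
ρ = ρ_ref D/(D + h) = 2810 × 89.5 km/(89.5 km + 4.17 km) = 2680 kg/m³.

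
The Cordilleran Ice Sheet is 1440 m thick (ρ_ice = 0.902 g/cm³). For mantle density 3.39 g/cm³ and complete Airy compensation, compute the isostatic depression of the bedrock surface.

Balancing pressure at the compensation depth: the ice load ρ_ice t is balanced by mantle displaced below, ρ_m s.
s = t ρ_ice / ρ_m = 1440 m × 0.902/3.39 = 383 m.

383 m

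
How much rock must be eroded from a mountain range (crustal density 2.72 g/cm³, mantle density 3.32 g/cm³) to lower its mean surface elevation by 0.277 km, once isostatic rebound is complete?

Net drop Δ = e − u = e − e ρ_c/ρ_m = e (ρ_m − ρ_c)/ρ_m.
e = Δ ρ_m/(ρ_m − ρ_c) = 0.277 km × 3.32/0.6 = 1.53 km.

1.53 km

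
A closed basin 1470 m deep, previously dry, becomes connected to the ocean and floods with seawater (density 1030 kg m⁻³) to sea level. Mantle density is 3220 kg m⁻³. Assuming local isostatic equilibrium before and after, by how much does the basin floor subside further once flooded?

After flooding the water column is d + s deep. Its weight must equal the weight of mantle displaced by the extra subsidence s: (d + s) ρ_w = s ρ_m.
s = d ρ_w / (ρ_m − ρ_w) = 1470 m × 1030/(3220 − 1030) = 691 m.

691 m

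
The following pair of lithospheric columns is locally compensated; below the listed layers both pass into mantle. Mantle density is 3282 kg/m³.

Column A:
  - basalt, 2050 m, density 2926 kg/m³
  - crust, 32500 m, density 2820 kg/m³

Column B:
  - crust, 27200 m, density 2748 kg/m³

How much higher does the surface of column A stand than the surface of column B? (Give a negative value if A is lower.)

372 m

For any compensation level in the mantle, the mantle terms cancel and isostasy reduces to e = (Σt_A − Σt_B) − (Σ(ρt)_A − Σ(ρt)_B) / ρ_m.
Σt_A = 34550 m; Σt_B = 27200 m; Σ(ρt)_A = 97648300; Σ(ρt)_B = 74745600 (in m·kg/m³).
e = (34550 − 27200) − (97648300 − 74745600) / 3282 = 372 m.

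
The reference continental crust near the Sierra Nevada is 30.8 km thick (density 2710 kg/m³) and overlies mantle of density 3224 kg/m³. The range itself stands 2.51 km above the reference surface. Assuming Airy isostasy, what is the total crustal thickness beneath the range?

Root depth r = h ρ_c / (ρ_m − ρ_c) = 2.51 km × 2710 / 514 = 13.23 km.
Total thickness = T + h + r = 30.8 km + 2.51 km + 13.23 km = 46.5 km.

46.5 km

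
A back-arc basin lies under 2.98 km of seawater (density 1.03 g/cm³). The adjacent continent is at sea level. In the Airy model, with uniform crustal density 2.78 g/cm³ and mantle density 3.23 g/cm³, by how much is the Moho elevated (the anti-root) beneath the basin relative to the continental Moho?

For local isostatic compensation: replacing crust with seawater at the top is compensated by replacing crust with mantle at the base: d (ρ_c − ρ_w) = a (ρ_m − ρ_c).
a = d (ρ_c − ρ_w)/(ρ_m − ρ_c) = 2.98 km × 1.75/0.45 = 11.6 km.

11.6 km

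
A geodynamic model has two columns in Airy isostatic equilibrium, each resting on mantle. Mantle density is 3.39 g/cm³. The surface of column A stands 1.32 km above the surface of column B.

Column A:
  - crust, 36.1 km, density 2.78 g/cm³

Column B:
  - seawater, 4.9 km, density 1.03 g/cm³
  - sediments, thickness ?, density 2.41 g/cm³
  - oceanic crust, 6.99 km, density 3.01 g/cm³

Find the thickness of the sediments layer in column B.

3.39 km

Take the compensation level at the base of the deeper column (depth z_c below the surface of column A) and equate Σ ρ_i t_i down to z_c; mantle fills any gap and the z_c terms cancel.
Column A: 36.1×2.78 + (z_c − 36.1)×3.39
Column B: 1.32×0 + 4.9×1.03 + x×2.41 + 6.99×3.01 + (z_c − 1.32 − 11.89 − x)×3.39
The z_c×3.39 term appears on both sides and cancels. Collect the known terms of each column as K = Σ(ρt)_known − 3.39 × (depth of known layers): K_A = 100.358 − 3.39×36.1 = −22.021; K_B = 26.0869 − 3.39×(1.32 + 11.89) = −18.695.
Balance: K_A = K_B − x×(3.39 − 2.41), so x = (K_B − K_A)/(3.39 − 2.41) = 3.326/0.98 = 3.39 km.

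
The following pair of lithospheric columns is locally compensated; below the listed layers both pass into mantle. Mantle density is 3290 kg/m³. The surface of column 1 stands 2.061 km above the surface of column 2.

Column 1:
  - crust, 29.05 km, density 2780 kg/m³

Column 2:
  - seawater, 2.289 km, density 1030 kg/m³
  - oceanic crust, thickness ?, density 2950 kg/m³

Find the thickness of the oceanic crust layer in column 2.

Take the compensation level at the base of the deeper column (depth z_c below the surface of column 1) and equate Σ ρ_i t_i down to z_c; mantle fills any gap and the z_c terms cancel.
Column 1: 29.05×2780 + (z_c − 29.05)×3290
Column 2: 2.061×0 + 2.289×1030 + x×2950 + (z_c − 2.061 − 2.289 − x)×3290
The z_c×3290 term appears on both sides and cancels. Collect the known terms of each column as K = Σ(ρt)_known − 3290 × (depth of known layers): K_1 = 80759 − 3290×29.05 = −14815.5; K_2 = 2357.67 − 3290×(2.061 + 2.289) = −11953.83.
Balance: K_1 = K_2 − x×(3290 − 2950), so x = (K_2 − K_1)/(3290 − 2950) = 2861.67/340 = 8.42 km.

8.42 km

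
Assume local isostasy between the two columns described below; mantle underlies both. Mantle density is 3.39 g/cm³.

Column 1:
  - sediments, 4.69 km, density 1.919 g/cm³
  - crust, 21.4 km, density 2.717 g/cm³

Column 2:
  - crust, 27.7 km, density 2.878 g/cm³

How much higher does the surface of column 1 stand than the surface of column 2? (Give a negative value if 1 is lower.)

2.1 km

For any compensation level in the mantle, the mantle terms cancel and isostasy reduces to e = (Σt_1 − Σt_2) − (Σ(ρt)_1 − Σ(ρt)_2) / ρ_m.
Σt_1 = 26.09 km; Σt_2 = 27.7 km; Σ(ρt)_1 = 67.14391; Σ(ρt)_2 = 79.7206 (in km·g/cm³).
e = (26.09 − 27.7) − (67.14391 − 79.7206) / 3.39 = 2.1 km.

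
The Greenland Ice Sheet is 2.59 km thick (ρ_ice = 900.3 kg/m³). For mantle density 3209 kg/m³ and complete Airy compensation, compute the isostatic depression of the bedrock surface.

For local isostatic compensation: the ice load ρ_ice t is balanced by mantle displaced below, ρ_m s.
s = t ρ_ice / ρ_m = 2.59 km × 900.3/3209 = 0.727 km.

0.727 km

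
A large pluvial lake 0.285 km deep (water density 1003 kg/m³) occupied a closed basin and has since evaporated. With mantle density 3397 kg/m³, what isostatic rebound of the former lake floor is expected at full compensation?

0.0841 km

u = d ρ_w/ρ_m = 0.285 km × 1003/3397 = 0.0841 km.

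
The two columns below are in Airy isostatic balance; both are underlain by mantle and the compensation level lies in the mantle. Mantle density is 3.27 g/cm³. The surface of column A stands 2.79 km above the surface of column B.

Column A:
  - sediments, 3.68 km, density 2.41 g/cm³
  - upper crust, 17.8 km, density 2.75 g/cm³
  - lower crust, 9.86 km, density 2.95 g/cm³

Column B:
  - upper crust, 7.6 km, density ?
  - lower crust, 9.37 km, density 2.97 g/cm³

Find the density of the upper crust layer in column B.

Take the compensation level at the base of the deeper column (depth z_c below the surface of column A) and equate Σ ρ_i t_i down to z_c; mantle fills any gap and the z_c terms cancel.
Column A: 3.68×2.41 + 17.8×2.75 + 9.86×2.95 + (z_c − 31.34)×3.27
Column B: 2.79×0 + 7.6×ρ + 9.37×2.97 + (z_c − 2.79 − 16.97)×3.27
The z_c×3.27 term appears on both sides and cancels. Collect the known terms of each column as K = Σ(ρt)_known − 3.27 × (depth of known layers): K_A = 86.9058 − 3.27×31.34 = −15.576; K_B = 27.8289 − 3.27×(2.79 + 16.97) = −36.7863.
Balance: K_A = K_B + 7.6×ρ, so ρ = (K_A − K_B)/7.6 = 21.2103/7.6 = 2.79 g/cm³.

2.79 g/cm³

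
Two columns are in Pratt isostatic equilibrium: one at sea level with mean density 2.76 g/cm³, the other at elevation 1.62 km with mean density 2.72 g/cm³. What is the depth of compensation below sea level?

110 km

ρ_ref D = ρ (D + h) → D (ρ_ref − ρ) = ρ h.
D = ρ h/(ρ_ref − ρ) = 2.72 × 1.62 km/(2.76 − 2.72) = 110 km.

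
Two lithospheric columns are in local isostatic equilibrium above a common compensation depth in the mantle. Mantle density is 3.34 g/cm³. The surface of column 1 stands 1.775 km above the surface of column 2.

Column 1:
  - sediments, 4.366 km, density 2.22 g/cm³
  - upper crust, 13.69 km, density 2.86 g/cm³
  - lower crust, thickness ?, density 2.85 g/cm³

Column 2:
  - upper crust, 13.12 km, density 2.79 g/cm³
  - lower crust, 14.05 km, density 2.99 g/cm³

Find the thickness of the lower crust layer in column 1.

13.5 km

Take the compensation level at the base of the deeper column (depth z_c below the surface of column 1) and equate Σ ρ_i t_i down to z_c; mantle fills any gap and the z_c terms cancel.
Column 1: 4.366×2.22 + 13.69×2.86 + x×2.85 + (z_c − 18.056 − x)×3.34
Column 2: 1.775×0 + 13.12×2.79 + 14.05×2.99 + (z_c − 1.775 − 27.17)×3.34
The z_c×3.34 term appears on both sides and cancels. Collect the known terms of each column as K = Σ(ρt)_known − 3.34 × (depth of known layers): K_1 = 48.84592 − 3.34×18.056 = −11.46112; K_2 = 78.6143 − 3.34×(1.775 + 27.17) = −18.062.
Balance: K_1 − x×(3.34 − 2.85) = K_2, so x = (K_1 − K_2)/(3.34 − 2.85) = 6.60088/0.49 = 13.5 km.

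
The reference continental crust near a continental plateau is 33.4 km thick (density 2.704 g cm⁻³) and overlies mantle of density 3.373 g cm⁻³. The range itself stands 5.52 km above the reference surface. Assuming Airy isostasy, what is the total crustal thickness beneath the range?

Root depth r = h ρ_c / (ρ_m − ρ_c) = 5.52 km × 2.704 / 0.669 = 22.31 km.
Total thickness = T + h + r = 33.4 km + 5.52 km + 22.31 km = 61.2 km.

61.2 km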